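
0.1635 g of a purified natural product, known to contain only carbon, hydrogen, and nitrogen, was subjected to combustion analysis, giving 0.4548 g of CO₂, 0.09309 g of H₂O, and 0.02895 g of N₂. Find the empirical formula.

mol C = 0.4548 g CO₂ ÷ 44.009 g/mol = 0.010334 mol
mol H = 2 × 0.09309 g H₂O ÷ 18.015 g/mol = 0.010335 mol
mol N = 2 × 0.02895 g N₂ ÷ 28.014 g/mol = 0.0020668 mol
Divide by the smallest (0.0020668 mol): C 5.000, H 5.000, N 1.000

C5H5N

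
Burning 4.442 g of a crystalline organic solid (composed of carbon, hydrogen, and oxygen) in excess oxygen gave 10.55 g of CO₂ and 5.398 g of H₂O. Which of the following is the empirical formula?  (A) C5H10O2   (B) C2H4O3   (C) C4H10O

mol C = 10.55 g CO₂ ÷ 44.009 g/mol = 0.23972 mol
mol H = 2 × 5.398 g H₂O ÷ 18.015 g/mol = 0.59928 mol
mass O = 4.442 − (2.8793 + 0.60407) = 0.95861 g → mol O = 0.95861 ÷ 15.999 = 0.059917 mol
Divide by the smallest (0.059917 mol): C 4.001, H 10.002, O 1.000

(C) C4H10O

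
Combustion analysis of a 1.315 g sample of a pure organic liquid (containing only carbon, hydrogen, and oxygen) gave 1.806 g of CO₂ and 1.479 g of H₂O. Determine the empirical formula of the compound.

mol C = 1.806 g CO₂ ÷ 44.009 g/mol = 0.041037 mol
mol H = 2 × 1.479 g H₂O ÷ 18.015 g/mol = 0.16420 mol
mass O = 1.315 − (0.49290 + 0.16551) = 0.65659 g → mol O = 0.65659 ÷ 15.999 = 0.041040 mol
Divide by the smallest (0.041037 mol): C 1.000, H 4.001, O 1.000

CH4O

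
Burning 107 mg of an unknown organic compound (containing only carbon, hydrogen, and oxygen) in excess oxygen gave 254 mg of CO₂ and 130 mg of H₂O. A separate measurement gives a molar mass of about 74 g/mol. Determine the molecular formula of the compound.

C4H10O

mol C = 0.254 g CO₂ ÷ 44.009 g/mol = 0.005772 mol
mol H = 2 × 0.130 g H₂O ÷ 18.015 g/mol = 0.01443 mol
mass O = 0.107 − (0.06932 + 0.01455) = 0.02313 g → mol O = 0.02313 ÷ 15.999 = 0.001446 mol
Divide by the smallest (0.001446 mol): C 3.992, H 9.983, O 1.000
Empirical formula: C4H10O
Empirical-formula mass = 74.12 g/mol; 74 ÷ 74.12 ≈ 1, so the molecular formula is C4H10O.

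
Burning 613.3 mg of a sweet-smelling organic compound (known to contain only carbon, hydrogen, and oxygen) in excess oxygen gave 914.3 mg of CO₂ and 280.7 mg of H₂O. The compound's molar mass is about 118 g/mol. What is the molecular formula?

mol C = 0.9143 g CO₂ ÷ 44.009 g/mol = 0.020775 mol
mol H = 2 × 0.2807 g H₂O ÷ 18.015 g/mol = 0.031163 mol
mass O = 0.6133 − (0.24953 + 0.031412) = 0.33236 g → mol O = 0.33236 ÷ 15.999 = 0.020774 mol
Divide by the smallest (0.020774 mol): C 1.000, H 1.500, O 1.000
Multiplying each by 2 gives whole numbers: C 2.00, H 3.00, O 2.00
Empirical formula: C2H3O2
Empirical-formula mass = 59.04 g/mol; 118 ÷ 59.04 ≈ 2, so the molecular formula is C4H6O4.

C4H6O4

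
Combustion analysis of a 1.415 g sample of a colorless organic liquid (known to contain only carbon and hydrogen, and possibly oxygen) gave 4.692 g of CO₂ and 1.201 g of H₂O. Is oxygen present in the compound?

mol C = 4.692 g CO₂ ÷ 44.009 g/mol = 0.10661 mol
mol H = 2 × 1.201 g H₂O ÷ 18.015 g/mol = 0.13333 mol
C and H together account for 1.4149 g — essentially the entire 1.415 g sample — so the compound contains no oxygen.

no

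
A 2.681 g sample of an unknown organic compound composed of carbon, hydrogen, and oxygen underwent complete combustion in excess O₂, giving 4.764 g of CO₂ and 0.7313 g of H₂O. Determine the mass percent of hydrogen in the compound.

3.05%

mol C = 4.764 g CO₂ ÷ 44.009 g/mol = 0.10825 mol
mol H = 2 × 0.7313 g H₂O ÷ 18.015 g/mol = 0.081188 mol
mass O = 2.681 − (1.3002 + 0.081837) = 1.2990 g → mol O = 1.2990 ÷ 15.999 = 0.081190 mol
mass % H = 0.081837 g ÷ 2.681 g × 100%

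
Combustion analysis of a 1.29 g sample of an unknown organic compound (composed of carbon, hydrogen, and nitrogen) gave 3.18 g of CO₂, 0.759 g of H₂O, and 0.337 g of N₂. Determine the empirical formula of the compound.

C6H7N2

mol C = 3.18 g CO₂ ÷ 44.009 g/mol = 0.07226 mol
mol H = 2 × 0.759 g H₂O ÷ 18.015 g/mol = 0.08426 mol
mol N = 2 × 0.337 g N₂ ÷ 28.014 g/mol = 0.02406 mol
Divide by the smallest (0.02406 mol): C 3.003, H 3.502, N 1.000
Multiplying each by 2 gives whole numbers: C 6.01, H 7.00, N 2.00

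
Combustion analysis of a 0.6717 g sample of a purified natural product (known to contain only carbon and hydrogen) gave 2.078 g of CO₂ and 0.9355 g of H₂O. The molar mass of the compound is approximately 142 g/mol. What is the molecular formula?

mol C = 2.078 g CO₂ ÷ 44.009 g/mol = 0.047218 mol
mol H = 2 × 0.9355 g H₂O ÷ 18.015 g/mol = 0.10386 mol
Divide by the smallest (0.047218 mol): C 1.000, H 2.200
Multiplying each by 5 gives whole numbers: C 5.00, H 11.00
Empirical formula: C5H11
Empirical-formula mass = 71.14 g/mol; 142 ÷ 71.14 ≈ 2, so the molecular formula is C10H22.

C10H22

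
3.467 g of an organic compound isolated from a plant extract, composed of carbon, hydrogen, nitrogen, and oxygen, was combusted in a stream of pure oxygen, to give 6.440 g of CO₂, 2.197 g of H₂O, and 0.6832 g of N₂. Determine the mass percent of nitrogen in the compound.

19.71%

mol C = 6.440 g CO₂ ÷ 44.009 g/mol = 0.14633 mol
mol H = 2 × 2.197 g H₂O ÷ 18.015 g/mol = 0.24391 mol
mol N = 2 × 0.6832 g N₂ ÷ 28.014 g/mol = 0.048776 mol
mass O = 3.467 − (1.7576 + 0.24586 + 0.68320) = 0.78033 g → mol O = 0.78033 ÷ 15.999 = 0.048773 mol
mass % N = 0.68320 g ÷ 3.467 g × 100%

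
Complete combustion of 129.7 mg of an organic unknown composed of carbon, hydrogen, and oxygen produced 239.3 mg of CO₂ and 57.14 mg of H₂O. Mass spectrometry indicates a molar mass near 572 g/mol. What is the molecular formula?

C24H28O16

mol C = 0.2393 g CO₂ ÷ 44.009 g/mol = 0.0054375 mol
mol H = 2 × 0.05714 g H₂O ÷ 18.015 g/mol = 0.0063436 mol
mass O = 0.1297 − (0.065310 + 0.0063944) = 0.057996 g → mol O = 0.057996 ÷ 15.999 = 0.0036249 mol
Divide by the smallest (0.0036249 mol): C 1.500, H 1.750, O 1.000
Multiplying each by 4 gives whole numbers: C 6.00, H 7.00, O 4.00
Empirical formula: C6H7O4
Empirical-formula mass = 143.12 g/mol; 572 ÷ 143.12 ≈ 4, so the molecular formula is C24H28O16.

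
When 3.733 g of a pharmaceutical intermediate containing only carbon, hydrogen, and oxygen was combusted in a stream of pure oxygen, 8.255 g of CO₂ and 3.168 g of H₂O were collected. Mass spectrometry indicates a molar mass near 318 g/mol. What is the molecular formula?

C16H30O6

mol C = 8.255 g CO₂ ÷ 44.009 g/mol = 0.18758 mol
mol H = 2 × 3.168 g H₂O ÷ 18.015 g/mol = 0.35171 mol
mass O = 3.733 − (2.2530 + 0.35452) = 1.1255 g → mol O = 1.1255 ÷ 15.999 = 0.070349 mol
Divide by the smallest (0.070349 mol): C 2.666, H 4.999, O 1.000
Multiplying each by 3 gives whole numbers: C 8.00, H 15.00, O 3.00
Empirical formula: C8H15O3
Empirical-formula mass = 159.20 g/mol; 318 ÷ 159.20 ≈ 2, so the molecular formula is C16H30O6.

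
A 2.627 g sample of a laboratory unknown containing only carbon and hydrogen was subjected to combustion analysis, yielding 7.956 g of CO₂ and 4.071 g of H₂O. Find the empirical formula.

C2H5

mol C = 7.956 g CO₂ ÷ 44.009 g/mol = 0.18078 mol
mol H = 2 × 4.071 g H₂O ÷ 18.015 g/mol = 0.45196 mol
Divide by the smallest (0.18078 mol): C 1.000, H 2.500
Multiplying each by 2 gives whole numbers: C 2.00, H 5.00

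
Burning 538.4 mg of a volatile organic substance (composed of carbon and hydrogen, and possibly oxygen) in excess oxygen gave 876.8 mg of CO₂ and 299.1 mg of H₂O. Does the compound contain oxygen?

yes

mol C = 0.8768 g CO₂ ÷ 44.009 g/mol = 0.019923 mol
mol H = 2 × 0.2991 g H₂O ÷ 18.015 g/mol = 0.033206 mol
C and H account for only 0.27277 g of the 0.5384 g sample; the remaining 0.26563 g must be oxygen.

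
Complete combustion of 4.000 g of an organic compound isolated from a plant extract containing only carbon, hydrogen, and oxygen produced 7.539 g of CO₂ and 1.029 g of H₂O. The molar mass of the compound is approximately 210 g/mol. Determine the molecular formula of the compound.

C9H6O6

mol C = 7.539 g CO₂ ÷ 44.009 g/mol = 0.17131 mol
mol H = 2 × 1.029 g H₂O ÷ 18.015 g/mol = 0.11424 mol
mass O = 4.000 − (2.0576 + 0.11515) = 1.8273 g → mol O = 1.8273 ÷ 15.999 = 0.11421 mol
Divide by the smallest (0.11421 mol): C 1.500, H 1.000, O 1.000
Multiplying each by 2 gives whole numbers: C 3.00, H 2.00, O 2.00
Empirical formula: C3H2O2
Empirical-formula mass = 70.05 g/mol; 210 ÷ 70.05 ≈ 3, so the molecular formula is C9H6O6.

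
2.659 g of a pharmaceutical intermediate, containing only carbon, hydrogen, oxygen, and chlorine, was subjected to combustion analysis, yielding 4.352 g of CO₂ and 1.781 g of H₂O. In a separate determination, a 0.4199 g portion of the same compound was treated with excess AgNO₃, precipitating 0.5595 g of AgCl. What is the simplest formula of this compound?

mol C = 4.352 g CO₂ ÷ 44.009 g/mol = 0.098889 mol
mol H = 2 × 1.781 g H₂O ÷ 18.015 g/mol = 0.19772 mol
From the AgCl data: mol Cl per gram of compound = (0.5595 ÷ 143.318) ÷ 0.4199 = 0.0092972 mol/g, so in the 2.659 g combustion sample mol Cl = 0.024721 mol
mass O = 2.659 − (1.1878 + 0.19931 + 0.87637) = 0.39557 g → mol O = 0.39557 ÷ 15.999 = 0.024725 mol
Divide by the smallest (0.024721 mol): C 4.000, H 7.998, Cl 1.000, O 1.000

C4H8ClO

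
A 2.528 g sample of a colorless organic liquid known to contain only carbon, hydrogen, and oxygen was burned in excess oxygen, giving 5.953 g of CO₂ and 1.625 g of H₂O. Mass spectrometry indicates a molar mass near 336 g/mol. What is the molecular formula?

C18H24O6

mol C = 5.953 g CO₂ ÷ 44.009 g/mol = 0.13527 mol
mol H = 2 × 1.625 g H₂O ÷ 18.015 g/mol = 0.18041 mol
mass O = 2.528 − (1.6247 + 0.18185) = 0.72145 g → mol O = 0.72145 ÷ 15.999 = 0.045093 mol
Divide by the smallest (0.045093 mol): C 3.000, H 4.001, O 1.000
Empirical formula: C3H4O
Empirical-formula mass = 56.06 g/mol; 336 ÷ 56.06 ≈ 6, so the molecular formula is C18H24O6.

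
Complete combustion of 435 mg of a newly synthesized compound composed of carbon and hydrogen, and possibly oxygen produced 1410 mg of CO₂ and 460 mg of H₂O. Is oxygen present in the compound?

no

mol C = 1.41 g CO₂ ÷ 44.009 g/mol = 0.03204 mol
mol H = 2 × 0.460 g H₂O ÷ 18.015 g/mol = 0.05107 mol
C and H together account for 0.4363 g — essentially the entire 0.435 g sample — so the compound contains no oxygen.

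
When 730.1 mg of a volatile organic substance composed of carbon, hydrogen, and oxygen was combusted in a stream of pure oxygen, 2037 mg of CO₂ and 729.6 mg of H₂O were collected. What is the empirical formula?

mol C = 2.037 g CO₂ ÷ 44.009 g/mol = 0.046286 mol
mol H = 2 × 0.7296 g H₂O ÷ 18.015 g/mol = 0.080999 mol
mass O = 0.7301 − (0.55594 + 0.081647) = 0.092512 g → mol O = 0.092512 ÷ 15.999 = 0.0057824 mol
Divide by the smallest (0.0057824 mol): C 8.005, H 14.008, O 1.000

C8H14O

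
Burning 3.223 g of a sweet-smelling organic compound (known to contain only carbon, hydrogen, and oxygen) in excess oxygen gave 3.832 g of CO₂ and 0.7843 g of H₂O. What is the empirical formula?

C2H2O3

mol C = 3.832 g CO₂ ÷ 44.009 g/mol = 0.087073 mol
mol H = 2 × 0.7843 g H₂O ÷ 18.015 g/mol = 0.087072 mol
mass O = 3.223 − (1.0458 + 0.087768) = 2.0894 g → mol O = 2.0894 ÷ 15.999 = 0.13060 mol
Divide by the smallest (0.087072 mol): C 1.000, H 1.000, O 1.500
Multiplying each by 2 gives whole numbers: C 2.00, H 2.00, O 3.00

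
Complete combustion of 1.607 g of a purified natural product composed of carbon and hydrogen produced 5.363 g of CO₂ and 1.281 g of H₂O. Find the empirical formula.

C6H7

mol C = 5.363 g CO₂ ÷ 44.009 g/mol = 0.12186 mol
mol H = 2 × 1.281 g H₂O ÷ 18.015 g/mol = 0.14221 mol
Divide by the smallest (0.12186 mol): C 1.000, H 1.167
Multiplying each by 6 gives whole numbers: C 6.00, H 7.00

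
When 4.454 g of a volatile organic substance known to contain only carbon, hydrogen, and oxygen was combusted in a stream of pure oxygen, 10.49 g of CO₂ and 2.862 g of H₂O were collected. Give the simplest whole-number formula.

mol C = 10.49 g CO₂ ÷ 44.009 g/mol = 0.23836 mol
mol H = 2 × 2.862 g H₂O ÷ 18.015 g/mol = 0.31774 mol
mass O = 4.454 − (2.8629 + 0.32028) = 1.2708 g → mol O = 1.2708 ÷ 15.999 = 0.079429 mol
Divide by the smallest (0.079429 mol): C 3.001, H 4.000, O 1.000

C3H4O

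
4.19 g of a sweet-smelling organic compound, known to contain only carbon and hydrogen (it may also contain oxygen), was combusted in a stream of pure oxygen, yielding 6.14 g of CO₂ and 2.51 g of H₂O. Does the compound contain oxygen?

yes

mol C = 6.14 g CO₂ ÷ 44.009 g/mol = 0.1395 mol
mol H = 2 × 2.51 g H₂O ÷ 18.015 g/mol = 0.2787 mol
C and H account for only 1.957 g of the 4.19 g sample; the remaining 2.233 g must be oxygen.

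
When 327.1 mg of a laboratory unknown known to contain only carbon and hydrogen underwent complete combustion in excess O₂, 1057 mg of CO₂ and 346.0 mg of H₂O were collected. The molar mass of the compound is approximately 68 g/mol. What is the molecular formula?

mol C = 1.057 g CO₂ ÷ 44.009 g/mol = 0.024018 mol
mol H = 2 × 0.3460 g H₂O ÷ 18.015 g/mol = 0.038412 mol
Divide by the smallest (0.024018 mol): C 1.000, H 1.599
Multiplying each by 5 gives whole numbers: C 5.00, H 8.00
Empirical formula: C5H8
Empirical-formula mass = 68.12 g/mol; 68 ÷ 68.12 ≈ 1, so the molecular formula is C5H8.

C5H8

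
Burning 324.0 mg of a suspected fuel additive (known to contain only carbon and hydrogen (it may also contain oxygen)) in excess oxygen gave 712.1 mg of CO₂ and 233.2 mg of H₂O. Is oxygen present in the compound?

yes

mol C = 0.7121 g CO₂ ÷ 44.009 g/mol = 0.016181 mol
mol H = 2 × 0.2332 g H₂O ÷ 18.015 g/mol = 0.025890 mol
C and H account for only 0.22044 g of the 0.3240 g sample; the remaining 0.10356 g must be oxygen.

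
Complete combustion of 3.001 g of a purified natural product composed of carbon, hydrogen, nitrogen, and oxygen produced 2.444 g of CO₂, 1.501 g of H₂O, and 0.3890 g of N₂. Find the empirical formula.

C2H6NO4

mol C = 2.444 g CO₂ ÷ 44.009 g/mol = 0.055534 mol
mol H = 2 × 1.501 g H₂O ÷ 18.015 g/mol = 0.16664 mol
mol N = 2 × 0.3890 g N₂ ÷ 28.014 g/mol = 0.027772 mol
mass O = 3.001 − (0.66702 + 0.16797 + 0.38900) = 1.7770 g → mol O = 1.7770 ÷ 15.999 = 0.11107 mol
Divide by the smallest (0.027772 mol): C 2.000, H 6.000, N 1.000, O 3.999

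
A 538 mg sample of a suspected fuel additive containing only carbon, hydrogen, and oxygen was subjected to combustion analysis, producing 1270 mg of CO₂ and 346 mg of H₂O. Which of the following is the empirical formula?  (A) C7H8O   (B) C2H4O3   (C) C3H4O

(C) C3H4O

mol C = 1.27 g CO₂ ÷ 44.009 g/mol = 0.02886 mol
mol H = 2 × 0.346 g H₂O ÷ 18.015 g/mol = 0.03841 mol
mass O = 0.538 − (0.3466 + 0.03872) = 0.1527 g → mol O = 0.1527 ÷ 15.999 = 0.009542 mol
Divide by the smallest (0.009542 mol): C 3.024, H 4.025, O 1.000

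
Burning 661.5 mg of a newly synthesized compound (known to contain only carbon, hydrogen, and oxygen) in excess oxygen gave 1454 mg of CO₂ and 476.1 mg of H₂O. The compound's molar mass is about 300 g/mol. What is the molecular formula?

mol C = 1.454 g CO₂ ÷ 44.009 g/mol = 0.033039 mol
mol H = 2 × 0.4761 g H₂O ÷ 18.015 g/mol = 0.052856 mol
mass O = 0.6615 − (0.39683 + 0.053279) = 0.21139 g → mol O = 0.21139 ÷ 15.999 = 0.013213 mol
Divide by the smallest (0.013213 mol): C 2.500, H 4.000, O 1.000
Multiplying each by 2 gives whole numbers: C 5.00, H 8.00, O 2.00
Empirical formula: C5H8O2
Empirical-formula mass = 100.12 g/mol; 300 ÷ 100.12 ≈ 3, so the molecular formula is C15H24O6.

C15H24O6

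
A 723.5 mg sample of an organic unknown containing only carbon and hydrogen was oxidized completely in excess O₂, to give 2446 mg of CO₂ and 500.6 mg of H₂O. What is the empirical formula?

mol C = 2.446 g CO₂ ÷ 44.009 g/mol = 0.055580 mol
mol H = 2 × 0.5006 g H₂O ÷ 18.015 g/mol = 0.055576 mol
Divide by the smallest (0.055576 mol): C 1.000, H 1.000

CH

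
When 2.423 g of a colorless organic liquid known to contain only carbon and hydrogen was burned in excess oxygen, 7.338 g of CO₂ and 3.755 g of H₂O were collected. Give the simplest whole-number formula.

C2H5

mol C = 7.338 g CO₂ ÷ 44.009 g/mol = 0.16674 mol
mol H = 2 × 3.755 g H₂O ÷ 18.015 g/mol = 0.41687 mol
Divide by the smallest (0.16674 mol): C 1.000, H 2.500
Multiplying each by 2 gives whole numbers: C 2.00, H 5.00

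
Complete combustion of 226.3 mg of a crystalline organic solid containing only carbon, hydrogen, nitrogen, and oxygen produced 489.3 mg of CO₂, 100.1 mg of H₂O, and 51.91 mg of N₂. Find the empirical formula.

mol C = 0.4893 g CO₂ ÷ 44.009 g/mol = 0.011118 mol
mol H = 2 × 0.1001 g H₂O ÷ 18.015 g/mol = 0.011113 mol
mol N = 2 × 0.05191 g N₂ ÷ 28.014 g/mol = 0.0037060 mol
mass O = 0.2263 − (0.13354 + 0.011202 + 0.051910) = 0.029648 g → mol O = 0.029648 ÷ 15.999 = 0.0018531 mol
Divide by the smallest (0.0018531 mol): C 6.000, H 5.997, N 2.000, O 1.000

C6H6N2O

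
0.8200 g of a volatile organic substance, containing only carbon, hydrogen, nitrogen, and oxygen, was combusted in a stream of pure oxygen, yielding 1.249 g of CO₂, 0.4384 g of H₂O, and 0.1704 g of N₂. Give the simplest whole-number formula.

C7H12N3O4

mol C = 1.249 g CO₂ ÷ 44.009 g/mol = 0.028381 mol
mol H = 2 × 0.4384 g H₂O ÷ 18.015 g/mol = 0.048671 mol
mol N = 2 × 0.1704 g N₂ ÷ 28.014 g/mol = 0.012165 mol
mass O = 0.8200 − (0.34088 + 0.049060 + 0.17040) = 0.25966 g → mol O = 0.25966 ÷ 15.999 = 0.016230 mol
Divide by the smallest (0.012165 mol): C 2.333, H 4.001, N 1.000, O 1.334
Multiplying each by 3 gives whole numbers: C 7.00, H 12.00, N 3.00, O 4.00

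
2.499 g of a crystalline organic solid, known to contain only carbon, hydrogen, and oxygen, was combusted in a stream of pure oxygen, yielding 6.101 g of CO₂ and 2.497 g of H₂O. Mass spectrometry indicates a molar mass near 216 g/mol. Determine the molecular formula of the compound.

mol C = 6.101 g CO₂ ÷ 44.009 g/mol = 0.13863 mol
mol H = 2 × 2.497 g H₂O ÷ 18.015 g/mol = 0.27721 mol
mass O = 2.499 − (1.6651 + 0.27943) = 0.55448 g → mol O = 0.55448 ÷ 15.999 = 0.034657 mol
Divide by the smallest (0.034657 mol): C 4.000, H 7.999, O 1.000
Empirical formula: C4H8O
Empirical-formula mass = 72.11 g/mol; 216 ÷ 72.11 ≈ 3, so the molecular formula is C12H24O3.

C12H24O3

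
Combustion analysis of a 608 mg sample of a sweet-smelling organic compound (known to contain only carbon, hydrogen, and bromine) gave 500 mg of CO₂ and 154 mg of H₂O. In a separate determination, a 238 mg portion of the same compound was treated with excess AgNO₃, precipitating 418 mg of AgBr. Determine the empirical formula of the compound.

mol C = 0.500 g CO₂ ÷ 44.009 g/mol = 0.01136 mol
mol H = 2 × 0.154 g H₂O ÷ 18.015 g/mol = 0.01710 mol
From the AgBr data: mol Br per gram of compound = (0.418 ÷ 187.772) ÷ 0.238 = 0.009353 mol/g, so in the 0.608 g combustion sample mol Br = 0.005687 mol
Divide by the smallest (0.005687 mol): C 1.998, H 3.006, Br 1.000

C2H3Br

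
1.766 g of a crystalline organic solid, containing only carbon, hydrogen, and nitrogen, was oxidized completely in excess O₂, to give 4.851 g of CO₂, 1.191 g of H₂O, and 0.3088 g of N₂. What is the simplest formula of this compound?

mol C = 4.851 g CO₂ ÷ 44.009 g/mol = 0.11023 mol
mol H = 2 × 1.191 g H₂O ÷ 18.015 g/mol = 0.13222 mol
mol N = 2 × 0.3088 g N₂ ÷ 28.014 g/mol = 0.022046 mol
Divide by the smallest (0.022046 mol): C 5.000, H 5.998, N 1.000

C5H6N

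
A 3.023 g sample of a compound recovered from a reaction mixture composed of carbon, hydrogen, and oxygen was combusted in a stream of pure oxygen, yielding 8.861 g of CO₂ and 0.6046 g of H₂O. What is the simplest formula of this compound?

C6H2O

mol C = 8.861 g CO₂ ÷ 44.009 g/mol = 0.20135 mol
mol H = 2 × 0.6046 g H₂O ÷ 18.015 g/mol = 0.067122 mol
mass O = 3.023 − (2.4184 + 0.067659) = 0.53698 g → mol O = 0.53698 ÷ 15.999 = 0.033564 mol
Divide by the smallest (0.033564 mol): C 5.999, H 2.000, O 1.000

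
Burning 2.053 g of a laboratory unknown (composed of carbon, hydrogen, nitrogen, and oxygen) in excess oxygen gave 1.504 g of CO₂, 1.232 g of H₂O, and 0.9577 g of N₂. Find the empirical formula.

CH4N2O

mol C = 1.504 g CO₂ ÷ 44.009 g/mol = 0.034175 mol
mol H = 2 × 1.232 g H₂O ÷ 18.015 g/mol = 0.13677 mol
mol N = 2 × 0.9577 g N₂ ÷ 28.014 g/mol = 0.068373 mol
mass O = 2.053 − (0.41047 + 0.13787 + 0.95770) = 0.54696 g → mol O = 0.54696 ÷ 15.999 = 0.034187 mol
Divide by the smallest (0.034175 mol): C 1.000, H 4.002, N 2.001, O 1.000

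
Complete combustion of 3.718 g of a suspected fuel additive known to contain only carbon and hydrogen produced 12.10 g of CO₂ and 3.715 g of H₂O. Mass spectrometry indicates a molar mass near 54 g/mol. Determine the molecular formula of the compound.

mol C = 12.10 g CO₂ ÷ 44.009 g/mol = 0.27494 mol
mol H = 2 × 3.715 g H₂O ÷ 18.015 g/mol = 0.41243 mol
Divide by the smallest (0.27494 mol): C 1.000, H 1.500
Multiplying each by 2 gives whole numbers: C 2.00, H 3.00
Empirical formula: C2H3
Empirical-formula mass = 27.05 g/mol; 54 ÷ 27.05 ≈ 2, so the molecular formula is C4H6.

C4H6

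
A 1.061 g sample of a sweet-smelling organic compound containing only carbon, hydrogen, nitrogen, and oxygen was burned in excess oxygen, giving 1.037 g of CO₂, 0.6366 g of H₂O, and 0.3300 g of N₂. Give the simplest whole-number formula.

mol C = 1.037 g CO₂ ÷ 44.009 g/mol = 0.023563 mol
mol H = 2 × 0.6366 g H₂O ÷ 18.015 g/mol = 0.070674 mol
mol N = 2 × 0.3300 g N₂ ÷ 28.014 g/mol = 0.023560 mol
mass O = 1.061 − (0.28302 + 0.071240 + 0.33000) = 0.37674 g → mol O = 0.37674 ÷ 15.999 = 0.023548 mol
Divide by the smallest (0.023548 mol): C 1.001, H 3.001, N 1.001, O 1.000

CH3NO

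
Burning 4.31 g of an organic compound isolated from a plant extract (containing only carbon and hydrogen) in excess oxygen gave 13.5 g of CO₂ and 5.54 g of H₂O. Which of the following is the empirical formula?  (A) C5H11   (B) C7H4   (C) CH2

mol C = 13.5 g CO₂ ÷ 44.009 g/mol = 0.3068 mol
mol H = 2 × 5.54 g H₂O ÷ 18.015 g/mol = 0.6150 mol
Divide by the smallest (0.3068 mol): C 1.000, H 2.005

(C) CH2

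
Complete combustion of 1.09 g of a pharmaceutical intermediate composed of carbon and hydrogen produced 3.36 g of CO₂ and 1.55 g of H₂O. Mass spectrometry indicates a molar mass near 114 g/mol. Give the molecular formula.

C8H18

mol C = 3.36 g CO₂ ÷ 44.009 g/mol = 0.07635 mol
mol H = 2 × 1.55 g H₂O ÷ 18.015 g/mol = 0.1721 mol
Divide by the smallest (0.07635 mol): C 1.000, H 2.254
Multiplying each by 4 gives whole numbers: C 4.00, H 9.02
Empirical formula: C4H9
Empirical-formula mass = 57.12 g/mol; 114 ÷ 57.12 ≈ 2, so the molecular formula is C8H18.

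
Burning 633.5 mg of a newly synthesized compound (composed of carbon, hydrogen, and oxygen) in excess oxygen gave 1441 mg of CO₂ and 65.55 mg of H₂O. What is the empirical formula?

C9H2O4

mol C = 1.441 g CO₂ ÷ 44.009 g/mol = 0.032743 mol
mol H = 2 × 0.06555 g H₂O ÷ 18.015 g/mol = 0.0072773 mol
mass O = 0.6335 − (0.39328 + 0.0073355) = 0.23288 g → mol O = 0.23288 ÷ 15.999 = 0.014556 mol
Divide by the smallest (0.0072773 mol): C 4.499, H 1.000, O 2.000
Multiplying each by 2 gives whole numbers: C 9.00, H 2.00, O 4.00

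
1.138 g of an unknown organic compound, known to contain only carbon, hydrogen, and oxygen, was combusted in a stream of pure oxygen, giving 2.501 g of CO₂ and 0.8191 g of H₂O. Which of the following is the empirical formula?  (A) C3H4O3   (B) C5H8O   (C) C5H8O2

(C) C5H8O2

mol C = 2.501 g CO₂ ÷ 44.009 g/mol = 0.056829 mol
mol H = 2 × 0.8191 g H₂O ÷ 18.015 g/mol = 0.090935 mol
mass O = 1.138 − (0.68258 + 0.091663) = 0.36376 g → mol O = 0.36376 ÷ 15.999 = 0.022736 mol
Divide by the smallest (0.022736 mol): C 2.499, H 4.000, O 1.000
Multiplying each by 2 gives whole numbers: C 5.00, H 8.00, O 2.00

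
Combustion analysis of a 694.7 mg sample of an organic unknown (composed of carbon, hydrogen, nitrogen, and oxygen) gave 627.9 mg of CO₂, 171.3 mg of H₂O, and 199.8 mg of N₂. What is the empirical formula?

mol C = 0.6279 g CO₂ ÷ 44.009 g/mol = 0.014268 mol
mol H = 2 × 0.1713 g H₂O ÷ 18.015 g/mol = 0.019017 mol
mol N = 2 × 0.1998 g N₂ ÷ 28.014 g/mol = 0.014264 mol
mass O = 0.6947 − (0.17137 + 0.019170 + 0.19980) = 0.30436 g → mol O = 0.30436 ÷ 15.999 = 0.019024 mol
Divide by the smallest (0.014264 mol): C 1.000, H 1.333, N 1.000, O 1.334
Multiplying each by 3 gives whole numbers: C 3.00, H 4.00, N 3.00, O 4.00

C3H4N3O4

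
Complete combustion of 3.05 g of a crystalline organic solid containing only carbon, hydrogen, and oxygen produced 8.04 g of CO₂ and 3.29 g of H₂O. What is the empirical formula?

mol C = 8.04 g CO₂ ÷ 44.009 g/mol = 0.1827 mol
mol H = 2 × 3.29 g H₂O ÷ 18.015 g/mol = 0.3653 mol
mass O = 3.05 − (2.194 + 0.3682) = 0.4875 g → mol O = 0.4875 ÷ 15.999 = 0.03047 mol
Divide by the smallest (0.03047 mol): C 5.995, H 11.986, O 1.000

C6H12O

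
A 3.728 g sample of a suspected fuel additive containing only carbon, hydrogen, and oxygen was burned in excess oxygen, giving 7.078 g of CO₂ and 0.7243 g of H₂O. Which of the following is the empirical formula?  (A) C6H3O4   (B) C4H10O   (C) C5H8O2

mol C = 7.078 g CO₂ ÷ 44.009 g/mol = 0.16083 mol
mol H = 2 × 0.7243 g H₂O ÷ 18.015 g/mol = 0.080411 mol
mass O = 3.728 − (1.9317 + 0.081054) = 1.7152 g → mol O = 1.7152 ÷ 15.999 = 0.10721 mol
Divide by the smallest (0.080411 mol): C 2.000, H 1.000, O 1.333
Multiplying each by 3 gives whole numbers: C 6.00, H 3.00, O 4.00

(A) C6H3O4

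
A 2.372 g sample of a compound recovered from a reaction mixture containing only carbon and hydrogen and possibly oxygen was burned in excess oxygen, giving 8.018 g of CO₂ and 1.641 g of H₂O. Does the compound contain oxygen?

no

mol C = 8.018 g CO₂ ÷ 44.009 g/mol = 0.18219 mol
mol H = 2 × 1.641 g H₂O ÷ 18.015 g/mol = 0.18218 mol
C and H together account for 2.3719 g — essentially the entire 2.372 g sample — so the compound contains no oxygen.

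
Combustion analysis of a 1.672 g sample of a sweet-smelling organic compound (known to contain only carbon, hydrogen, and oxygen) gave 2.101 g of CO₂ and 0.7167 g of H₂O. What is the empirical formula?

mol C = 2.101 g CO₂ ÷ 44.009 g/mol = 0.047740 mol
mol H = 2 × 0.7167 g H₂O ÷ 18.015 g/mol = 0.079567 mol
mass O = 1.672 − (0.57341 + 0.080204) = 1.0184 g → mol O = 1.0184 ÷ 15.999 = 0.063653 mol
Divide by the smallest (0.047740 mol): C 1.000, H 1.667, O 1.333
Multiplying each by 3 gives whole numbers: C 3.00, H 5.00, O 4.00

C3H5O4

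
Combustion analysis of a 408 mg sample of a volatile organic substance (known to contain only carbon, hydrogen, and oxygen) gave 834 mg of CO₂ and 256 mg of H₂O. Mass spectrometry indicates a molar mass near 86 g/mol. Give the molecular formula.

C4H6O2

mol C = 0.834 g CO₂ ÷ 44.009 g/mol = 0.01895 mol
mol H = 2 × 0.256 g H₂O ÷ 18.015 g/mol = 0.02842 mol
mass O = 0.408 − (0.2276 + 0.02865) = 0.1517 g → mol O = 0.1517 ÷ 15.999 = 0.009484 mol
Divide by the smallest (0.009484 mol): C 1.998, H 2.997, O 1.000
Empirical formula: C2H3O
Empirical-formula mass = 43.05 g/mol; 86 ÷ 43.05 ≈ 2, so the molecular formula is C4H6O2.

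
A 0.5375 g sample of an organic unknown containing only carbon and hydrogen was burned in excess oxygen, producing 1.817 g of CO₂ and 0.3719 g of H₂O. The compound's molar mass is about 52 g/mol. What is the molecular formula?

mol C = 1.817 g CO₂ ÷ 44.009 g/mol = 0.041287 mol
mol H = 2 × 0.3719 g H₂O ÷ 18.015 g/mol = 0.041288 mol
Divide by the smallest (0.041287 mol): C 1.000, H 1.000
Empirical formula: CH
Empirical-formula mass = 13.02 g/mol; 52 ÷ 13.02 ≈ 4, so the molecular formula is C4H4.

C4H4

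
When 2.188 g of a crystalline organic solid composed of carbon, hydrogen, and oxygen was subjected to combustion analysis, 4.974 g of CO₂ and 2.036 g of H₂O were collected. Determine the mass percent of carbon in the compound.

62.04%

mol C = 4.974 g CO₂ ÷ 44.009 g/mol = 0.11302 mol
mol H = 2 × 2.036 g H₂O ÷ 18.015 g/mol = 0.22603 mol
mass O = 2.188 − (1.3575 + 0.22784) = 0.60265 g → mol O = 0.60265 ÷ 15.999 = 0.037668 mol
mass % C = 1.3575 g ÷ 2.188 g × 100%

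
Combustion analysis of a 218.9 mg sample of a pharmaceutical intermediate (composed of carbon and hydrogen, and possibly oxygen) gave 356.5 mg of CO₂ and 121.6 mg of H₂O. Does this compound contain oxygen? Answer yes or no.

yes

mol C = 0.3565 g CO₂ ÷ 44.009 g/mol = 0.0081006 mol
mol H = 2 × 0.1216 g H₂O ÷ 18.015 g/mol = 0.013500 mol
C and H account for only 0.11090 g of the 0.2189 g sample; the remaining 0.10800 g must be oxygen.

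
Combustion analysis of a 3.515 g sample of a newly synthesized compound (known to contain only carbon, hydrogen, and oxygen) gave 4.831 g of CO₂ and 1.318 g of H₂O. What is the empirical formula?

C6H8O7

mol C = 4.831 g CO₂ ÷ 44.009 g/mol = 0.10977 mol
mol H = 2 × 1.318 g H₂O ÷ 18.015 g/mol = 0.14632 mol
mass O = 3.515 − (1.3185 + 0.14749) = 2.0490 g → mol O = 2.0490 ÷ 15.999 = 0.12807 mol
Divide by the smallest (0.10977 mol): C 1.000, H 1.333, O 1.167
Multiplying each by 6 gives whole numbers: C 6.00, H 8.00, O 7.00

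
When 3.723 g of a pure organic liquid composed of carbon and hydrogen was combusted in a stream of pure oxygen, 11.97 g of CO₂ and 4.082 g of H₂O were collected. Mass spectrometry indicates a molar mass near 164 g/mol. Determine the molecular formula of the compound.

mol C = 11.97 g CO₂ ÷ 44.009 g/mol = 0.27199 mol
mol H = 2 × 4.082 g H₂O ÷ 18.015 g/mol = 0.45318 mol
Divide by the smallest (0.27199 mol): C 1.000, H 1.666
Multiplying each by 3 gives whole numbers: C 3.00, H 5.00
Empirical formula: C3H5
Empirical-formula mass = 41.07 g/mol; 164 ÷ 41.07 ≈ 4, so the molecular formula is C12H20.

C12H20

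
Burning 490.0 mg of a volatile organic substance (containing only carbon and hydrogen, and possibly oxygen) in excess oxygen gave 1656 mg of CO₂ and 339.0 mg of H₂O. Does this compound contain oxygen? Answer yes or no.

no

mol C = 1.656 g CO₂ ÷ 44.009 g/mol = 0.037629 mol
mol H = 2 × 0.3390 g H₂O ÷ 18.015 g/mol = 0.037635 mol
C and H together account for 0.48989 g — essentially the entire 0.4900 g sample — so the compound contains no oxygen.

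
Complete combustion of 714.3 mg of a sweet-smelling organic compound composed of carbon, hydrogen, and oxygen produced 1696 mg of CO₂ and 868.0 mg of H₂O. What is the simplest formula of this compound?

C4H10O

mol C = 1.696 g CO₂ ÷ 44.009 g/mol = 0.038538 mol
mol H = 2 × 0.8680 g H₂O ÷ 18.015 g/mol = 0.096364 mol
mass O = 0.7143 − (0.46287 + 0.097135) = 0.15429 g → mol O = 0.15429 ÷ 15.999 = 0.0096437 mol
Divide by the smallest (0.0096437 mol): C 3.996, H 9.992, O 1.000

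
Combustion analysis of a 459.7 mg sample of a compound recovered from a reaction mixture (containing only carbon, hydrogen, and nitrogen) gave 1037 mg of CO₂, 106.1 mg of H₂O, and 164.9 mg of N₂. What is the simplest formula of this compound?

C2HN

mol C = 1.037 g CO₂ ÷ 44.009 g/mol = 0.023563 mol
mol H = 2 × 0.1061 g H₂O ÷ 18.015 g/mol = 0.011779 mol
mol N = 2 × 0.1649 g N₂ ÷ 28.014 g/mol = 0.011773 mol
Divide by the smallest (0.011773 mol): C 2.002, H 1.001, N 1.000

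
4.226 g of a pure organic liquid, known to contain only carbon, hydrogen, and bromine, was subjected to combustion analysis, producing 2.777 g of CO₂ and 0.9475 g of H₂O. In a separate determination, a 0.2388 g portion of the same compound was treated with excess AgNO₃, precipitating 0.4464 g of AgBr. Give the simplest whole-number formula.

C3H5Br2

mol C = 2.777 g CO₂ ÷ 44.009 g/mol = 0.063101 mol
mol H = 2 × 0.9475 g H₂O ÷ 18.015 g/mol = 0.10519 mol
From the AgBr data: mol Br per gram of compound = (0.4464 ÷ 187.772) ÷ 0.2388 = 0.0099554 mol/g, so in the 4.226 g combustion sample mol Br = 0.042072 mol
Divide by the smallest (0.042072 mol): C 1.500, H 2.500, Br 1.000
Multiplying each by 2 gives whole numbers: C 3.00, H 5.00, Br 2.00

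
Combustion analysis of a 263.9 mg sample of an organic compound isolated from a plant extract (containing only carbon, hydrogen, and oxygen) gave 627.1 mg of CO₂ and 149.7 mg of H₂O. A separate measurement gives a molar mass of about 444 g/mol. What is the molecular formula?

mol C = 0.6271 g CO₂ ÷ 44.009 g/mol = 0.014249 mol
mol H = 2 × 0.1497 g H₂O ÷ 18.015 g/mol = 0.016619 mol
mass O = 0.2639 − (0.17115 + 0.016752) = 0.075999 g → mol O = 0.075999 ÷ 15.999 = 0.0047502 mol
Divide by the smallest (0.0047502 mol): C 3.000, H 3.499, O 1.000
Multiplying each by 2 gives whole numbers: C 6.00, H 7.00, O 2.00
Empirical formula: C6H7O2
Empirical-formula mass = 111.12 g/mol; 444 ÷ 111.12 ≈ 4, so the molecular formula is C24H28O8.

C24H28O8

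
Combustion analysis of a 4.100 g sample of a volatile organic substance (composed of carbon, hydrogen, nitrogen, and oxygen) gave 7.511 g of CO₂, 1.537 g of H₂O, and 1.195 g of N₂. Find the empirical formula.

C4H4N2O

mol C = 7.511 g CO₂ ÷ 44.009 g/mol = 0.17067 mol
mol H = 2 × 1.537 g H₂O ÷ 18.015 g/mol = 0.17064 mol
mol N = 2 × 1.195 g N₂ ÷ 28.014 g/mol = 0.085314 mol
mass O = 4.100 − (2.0499 + 0.17200 + 1.1950) = 0.68309 g → mol O = 0.68309 ÷ 15.999 = 0.042696 mol
Divide by the smallest (0.042696 mol): C 3.997, H 3.997, N 1.998, O 1.000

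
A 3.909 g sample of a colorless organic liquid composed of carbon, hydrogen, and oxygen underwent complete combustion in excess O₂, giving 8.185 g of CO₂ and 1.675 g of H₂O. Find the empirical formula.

mol C = 8.185 g CO₂ ÷ 44.009 g/mol = 0.18598 mol
mol H = 2 × 1.675 g H₂O ÷ 18.015 g/mol = 0.18596 mol
mass O = 3.909 − (2.2339 + 0.18744) = 1.4877 g → mol O = 1.4877 ÷ 15.999 = 0.092987 mol
Divide by the smallest (0.092987 mol): C 2.000, H 2.000, O 1.000

C2H2O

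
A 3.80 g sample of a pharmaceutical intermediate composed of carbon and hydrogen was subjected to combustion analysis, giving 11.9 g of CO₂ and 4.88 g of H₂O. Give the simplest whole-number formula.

CH2

mol C = 11.9 g CO₂ ÷ 44.009 g/mol = 0.2704 mol
mol H = 2 × 4.88 g H₂O ÷ 18.015 g/mol = 0.5418 mol
Divide by the smallest (0.2704 mol): C 1.000, H 2.004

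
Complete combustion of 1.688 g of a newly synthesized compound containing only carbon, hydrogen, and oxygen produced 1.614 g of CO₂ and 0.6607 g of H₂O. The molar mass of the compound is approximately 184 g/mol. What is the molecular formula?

C4H8O8

mol C = 1.614 g CO₂ ÷ 44.009 g/mol = 0.036674 mol
mol H = 2 × 0.6607 g H₂O ÷ 18.015 g/mol = 0.073350 mol
mass O = 1.688 − (0.44050 + 0.073937) = 1.1736 g → mol O = 1.1736 ÷ 15.999 = 0.073353 mol
Divide by the smallest (0.036674 mol): C 1.000, H 2.000, O 2.000
Empirical formula: CH2O2
Empirical-formula mass = 46.02 g/mol; 184 ÷ 46.02 ≈ 4, so the molecular formula is C4H8O8.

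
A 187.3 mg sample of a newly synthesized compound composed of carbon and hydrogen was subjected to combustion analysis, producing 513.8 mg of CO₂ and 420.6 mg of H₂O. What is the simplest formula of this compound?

CH4

mol C = 0.5138 g CO₂ ÷ 44.009 g/mol = 0.011675 mol
mol H = 2 × 0.4206 g H₂O ÷ 18.015 g/mol = 0.046694 mol
Divide by the smallest (0.011675 mol): C 1.000, H 4.000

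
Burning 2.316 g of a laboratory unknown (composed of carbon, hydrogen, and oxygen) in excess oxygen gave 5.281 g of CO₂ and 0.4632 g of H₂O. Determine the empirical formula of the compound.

mol C = 5.281 g CO₂ ÷ 44.009 g/mol = 0.12000 mol
mol H = 2 × 0.4632 g H₂O ÷ 18.015 g/mol = 0.051424 mol
mass O = 2.316 − (1.4413 + 0.051835) = 0.82287 g → mol O = 0.82287 ÷ 15.999 = 0.051432 mol
Divide by the smallest (0.051424 mol): C 2.334, H 1.000, O 1.000
Multiplying each by 3 gives whole numbers: C 7.00, H 3.00, O 3.00

C7H3O3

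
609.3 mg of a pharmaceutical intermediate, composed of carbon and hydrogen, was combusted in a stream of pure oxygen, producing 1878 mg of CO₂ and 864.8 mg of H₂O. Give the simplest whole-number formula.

mol C = 1.878 g CO₂ ÷ 44.009 g/mol = 0.042673 mol
mol H = 2 × 0.8648 g H₂O ÷ 18.015 g/mol = 0.096009 mol
Divide by the smallest (0.042673 mol): C 1.000, H 2.250
Multiplying each by 4 gives whole numbers: C 4.00, H 9.00

C4H9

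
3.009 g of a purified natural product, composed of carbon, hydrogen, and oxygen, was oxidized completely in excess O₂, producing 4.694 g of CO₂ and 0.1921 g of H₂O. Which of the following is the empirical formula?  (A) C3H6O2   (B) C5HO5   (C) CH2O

(B) C5HO5

mol C = 4.694 g CO₂ ÷ 44.009 g/mol = 0.10666 mol
mol H = 2 × 0.1921 g H₂O ÷ 18.015 g/mol = 0.021327 mol
mass O = 3.009 − (1.2811 + 0.021497) = 1.7064 g → mol O = 1.7064 ÷ 15.999 = 0.10666 mol
Divide by the smallest (0.021327 mol): C 5.001, H 1.000, O 5.001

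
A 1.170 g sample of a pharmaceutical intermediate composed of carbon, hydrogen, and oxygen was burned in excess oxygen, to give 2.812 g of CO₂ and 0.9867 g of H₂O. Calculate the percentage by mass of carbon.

65.59%

mol C = 2.812 g CO₂ ÷ 44.009 g/mol = 0.063896 mol
mol H = 2 × 0.9867 g H₂O ÷ 18.015 g/mol = 0.10954 mol
mass O = 1.170 − (0.76746 + 0.11042) = 0.29213 g → mol O = 0.29213 ÷ 15.999 = 0.018259 mol
mass % C = 0.76746 g ÷ 1.170 g × 100%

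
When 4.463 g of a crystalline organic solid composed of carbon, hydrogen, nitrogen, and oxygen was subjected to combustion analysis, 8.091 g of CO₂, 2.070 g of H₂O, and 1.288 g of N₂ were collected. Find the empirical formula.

C4H5N2O

mol C = 8.091 g CO₂ ÷ 44.009 g/mol = 0.18385 mol
mol H = 2 × 2.070 g H₂O ÷ 18.015 g/mol = 0.22981 mol
mol N = 2 × 1.288 g N₂ ÷ 28.014 g/mol = 0.091954 mol
mass O = 4.463 − (2.2082 + 0.23165 + 1.2880) = 0.73515 g → mol O = 0.73515 ÷ 15.999 = 0.045949 mol
Divide by the smallest (0.045949 mol): C 4.001, H 5.001, N 2.001, O 1.000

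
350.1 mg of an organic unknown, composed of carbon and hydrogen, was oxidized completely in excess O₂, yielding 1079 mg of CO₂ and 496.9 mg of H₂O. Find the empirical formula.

mol C = 1.079 g CO₂ ÷ 44.009 g/mol = 0.024518 mol
mol H = 2 × 0.4969 g H₂O ÷ 18.015 g/mol = 0.055165 mol
Divide by the smallest (0.024518 mol): C 1.000, H 2.250
Multiplying each by 4 gives whole numbers: C 4.00, H 9.00

C4H9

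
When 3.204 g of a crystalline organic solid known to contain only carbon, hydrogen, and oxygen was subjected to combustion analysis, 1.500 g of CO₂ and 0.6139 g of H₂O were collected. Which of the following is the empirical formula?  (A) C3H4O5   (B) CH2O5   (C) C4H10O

(B) CH2O5

mol C = 1.500 g CO₂ ÷ 44.009 g/mol = 0.034084 mol
mol H = 2 × 0.6139 g H₂O ÷ 18.015 g/mol = 0.068154 mol
mass O = 3.204 − (0.40938 + 0.068700) = 2.7259 g → mol O = 2.7259 ÷ 15.999 = 0.17038 mol
Divide by the smallest (0.034084 mol): C 1.000, H 2.000, O 4.999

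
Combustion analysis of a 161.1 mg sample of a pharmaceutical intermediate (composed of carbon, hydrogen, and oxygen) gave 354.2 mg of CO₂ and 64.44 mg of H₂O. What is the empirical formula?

C9H8O4

mol C = 0.3542 g CO₂ ÷ 44.009 g/mol = 0.0080484 mol
mol H = 2 × 0.06444 g H₂O ÷ 18.015 g/mol = 0.0071540 mol
mass O = 0.1611 − (0.096669 + 0.0072113) = 0.057220 g → mol O = 0.057220 ÷ 15.999 = 0.0035765 mol
Divide by the smallest (0.0035765 mol): C 2.250, H 2.000, O 1.000
Multiplying each by 4 gives whole numbers: C 9.00, H 8.00, O 4.00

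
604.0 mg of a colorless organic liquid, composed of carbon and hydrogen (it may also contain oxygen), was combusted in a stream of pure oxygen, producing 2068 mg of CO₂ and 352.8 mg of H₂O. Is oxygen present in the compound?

mol C = 2.068 g CO₂ ÷ 44.009 g/mol = 0.046990 mol
mol H = 2 × 0.3528 g H₂O ÷ 18.015 g/mol = 0.039167 mol
C and H together account for 0.60388 g — essentially the entire 0.6040 g sample — so the compound contains no oxygen.

no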